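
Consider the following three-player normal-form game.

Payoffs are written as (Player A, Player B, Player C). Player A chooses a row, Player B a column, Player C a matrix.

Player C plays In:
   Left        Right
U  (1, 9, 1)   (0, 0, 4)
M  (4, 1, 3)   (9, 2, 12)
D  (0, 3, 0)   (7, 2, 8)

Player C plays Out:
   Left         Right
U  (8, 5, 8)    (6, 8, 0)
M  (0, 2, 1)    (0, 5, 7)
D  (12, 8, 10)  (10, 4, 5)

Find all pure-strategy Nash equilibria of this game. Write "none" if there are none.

(M, Right, In), (D, Left, Out)

Player A against (Left, In): payoffs 1, 4, 0 → best response M.
Player A against (Left, Out): payoffs 8, 0, 12 → best response D.
Player A against (Right, In): payoffs 0, 9, 7 → best response M.
Player A against (Right, Out): payoffs 6, 0, 10 → best response D.
Player B against (U, In): payoffs 9, 0 → best response Left.
Player B against (U, Out): payoffs 5, 8 → best response Right.
Player B against (M, In): payoffs 1, 2 → best response Right.
Player B against (M, Out): payoffs 2, 5 → best response Right.
Player B against (D, In): payoffs 3, 2 → best response Left.
Player B against (D, Out): payoffs 8, 4 → best response Left.
Player C against (U, Left): payoffs 1, 8 → best response Out.
Player C against (U, Right): payoffs 4, 0 → best response In.
Player C against (M, Left): payoffs 3, 1 → best response In.
Player C against (M, Right): payoffs 12, 7 → best response In.
Player C against (D, Left): payoffs 0, 10 → best response Out.
Player C against (D, Right): payoffs 8, 5 → best response In.
Mutual best responses: (M, Right, In); (D, Left, Out).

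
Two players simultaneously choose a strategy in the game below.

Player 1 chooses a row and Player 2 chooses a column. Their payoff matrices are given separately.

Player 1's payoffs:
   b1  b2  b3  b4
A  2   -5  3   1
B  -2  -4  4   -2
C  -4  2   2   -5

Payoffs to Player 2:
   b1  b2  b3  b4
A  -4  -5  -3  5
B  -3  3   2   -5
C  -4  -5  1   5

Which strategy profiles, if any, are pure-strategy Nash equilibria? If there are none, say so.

The unique pure-strategy Nash equilibrium is (A, b4).

Mark each player's best response to every combination of opponents' strategies; a profile where every player is best-responding is a pure Nash equilibrium.
Player 1 against b1: payoffs 2, -2, -4 → best response A.
Player 1 against b2: payoffs -5, -4, 2 → best response C.
Player 1 against b3: payoffs 3, 4, 2 → best response B.
Player 1 against b4: payoffs 1, -2, -5 → best response A.
Player 2 against A: payoffs -4, -5, -3, 5 → best response b4.
Player 2 against B: payoffs -3, 3, 2, -5 → best response b2.
Player 2 against C: payoffs -4, -5, 1, 5 → best response b4.
Mutual best responses: (A, b4).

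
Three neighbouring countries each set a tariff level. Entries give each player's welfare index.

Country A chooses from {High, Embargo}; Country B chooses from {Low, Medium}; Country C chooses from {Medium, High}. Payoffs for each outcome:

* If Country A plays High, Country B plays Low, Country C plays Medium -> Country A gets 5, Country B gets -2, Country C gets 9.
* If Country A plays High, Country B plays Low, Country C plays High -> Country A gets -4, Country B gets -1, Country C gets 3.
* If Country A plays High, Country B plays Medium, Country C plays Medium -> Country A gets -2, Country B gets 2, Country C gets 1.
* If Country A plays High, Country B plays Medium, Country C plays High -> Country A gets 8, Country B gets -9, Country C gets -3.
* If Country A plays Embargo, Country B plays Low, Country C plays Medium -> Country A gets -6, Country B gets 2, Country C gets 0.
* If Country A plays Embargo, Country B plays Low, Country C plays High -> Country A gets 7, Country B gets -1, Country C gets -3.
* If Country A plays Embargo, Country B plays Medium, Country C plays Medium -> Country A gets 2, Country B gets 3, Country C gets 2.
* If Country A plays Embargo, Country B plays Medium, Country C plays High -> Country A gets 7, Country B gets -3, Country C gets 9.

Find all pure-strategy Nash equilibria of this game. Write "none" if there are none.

Country A against (Low, Medium): payoffs 5, -6 → best response High.
Country A against (Low, High): payoffs -4, 7 → best response Embargo.
Country A against (Medium, Medium): payoffs -2, 2 → best response Embargo.
Country A against (Medium, High): payoffs 8, 7 → best response High.
Country B against (High, Medium): payoffs -2, 2 → best response Medium.
Country B against (High, High): payoffs -1, -9 → best response Low.
Country B against (Embargo, Medium): payoffs 2, 3 → best response Medium.
Country B against (Embargo, High): payoffs -1, -3 → best response Low.
Country C against (High, Low): payoffs 9, 3 → best response Medium.
Country C against (High, Medium): payoffs 1, -3 → best response Medium.
Country C against (Embargo, Low): payoffs 0, -3 → best response Medium.
Country C against (Embargo, Medium): payoffs 2, 9 → best response High.
No profile is a mutual best response for all players.

No pure-strategy Nash equilibrium.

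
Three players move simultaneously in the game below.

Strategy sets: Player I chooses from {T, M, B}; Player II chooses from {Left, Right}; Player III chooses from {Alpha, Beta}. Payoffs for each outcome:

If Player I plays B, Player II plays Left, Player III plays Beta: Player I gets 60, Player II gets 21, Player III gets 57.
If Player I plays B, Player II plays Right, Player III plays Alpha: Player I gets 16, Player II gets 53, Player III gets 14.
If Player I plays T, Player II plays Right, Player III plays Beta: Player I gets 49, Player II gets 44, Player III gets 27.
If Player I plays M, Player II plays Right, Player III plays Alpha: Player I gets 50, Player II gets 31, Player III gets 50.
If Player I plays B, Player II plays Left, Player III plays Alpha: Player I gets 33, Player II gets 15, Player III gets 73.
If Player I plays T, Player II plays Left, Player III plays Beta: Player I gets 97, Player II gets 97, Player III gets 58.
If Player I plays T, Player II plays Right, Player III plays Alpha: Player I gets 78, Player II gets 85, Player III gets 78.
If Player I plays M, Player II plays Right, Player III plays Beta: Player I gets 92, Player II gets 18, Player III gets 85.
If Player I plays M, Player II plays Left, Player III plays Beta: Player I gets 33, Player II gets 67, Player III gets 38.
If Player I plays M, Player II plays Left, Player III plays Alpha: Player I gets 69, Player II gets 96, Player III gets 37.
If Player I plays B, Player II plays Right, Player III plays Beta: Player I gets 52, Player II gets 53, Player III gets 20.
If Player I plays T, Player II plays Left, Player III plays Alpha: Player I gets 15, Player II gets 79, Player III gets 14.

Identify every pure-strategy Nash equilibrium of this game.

Pure-strategy Nash equilibria: (T, Left, Beta) and (T, Right, Alpha)

Player I against (Left, Alpha): payoffs 15, 69, 33 → best response M.
Player I against (Left, Beta): payoffs 97, 33, 60 → best response T.
Player I against (Right, Alpha): payoffs 78, 50, 16 → best response T.
Player I against (Right, Beta): payoffs 49, 92, 52 → best response M.
Player II against (T, Alpha): payoffs 79, 85 → best response Right.
Player II against (T, Beta): payoffs 97, 44 → best response Left.
Player II against (M, Alpha): payoffs 96, 31 → best response Left.
Player II against (M, Beta): payoffs 67, 18 → best response Left.
Player II against (B, Alpha): payoffs 15, 53 → best response Right.
Player II against (B, Beta): payoffs 21, 53 → best response Right.
Player III against (T, Left): payoffs 14, 58 → best response Beta.
Player III against (T, Right): payoffs 78, 27 → best response Alpha.
Player III against (M, Left): payoffs 37, 38 → best response Beta.
Player III against (M, Right): payoffs 50, 85 → best response Beta.
Player III against (B, Left): payoffs 73, 57 → best response Alpha.
Player III against (B, Right): payoffs 14, 20 → best response Beta.
Mutual best responses: (T, Left, Beta); (T, Right, Alpha).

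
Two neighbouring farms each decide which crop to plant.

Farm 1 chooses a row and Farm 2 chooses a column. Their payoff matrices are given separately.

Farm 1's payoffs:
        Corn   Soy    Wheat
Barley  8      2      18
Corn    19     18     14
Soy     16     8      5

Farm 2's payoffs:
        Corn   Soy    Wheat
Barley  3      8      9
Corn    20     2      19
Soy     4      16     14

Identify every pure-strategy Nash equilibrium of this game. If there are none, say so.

(Barley, Wheat), (Corn, Corn)

Farm 1 against Corn: payoffs 8, 19, 16 → best response Corn.
Farm 1 against Soy: payoffs 2, 18, 8 → best response Corn.
Farm 1 against Wheat: payoffs 18, 14, 5 → best response Barley.
Farm 2 against Barley: payoffs 3, 8, 9 → best response Wheat.
Farm 2 against Corn: payoffs 20, 2, 19 → best response Corn.
Farm 2 against Soy: payoffs 4, 16, 14 → best response Soy.
Mutual best responses: (Barley, Wheat); (Corn, Corn).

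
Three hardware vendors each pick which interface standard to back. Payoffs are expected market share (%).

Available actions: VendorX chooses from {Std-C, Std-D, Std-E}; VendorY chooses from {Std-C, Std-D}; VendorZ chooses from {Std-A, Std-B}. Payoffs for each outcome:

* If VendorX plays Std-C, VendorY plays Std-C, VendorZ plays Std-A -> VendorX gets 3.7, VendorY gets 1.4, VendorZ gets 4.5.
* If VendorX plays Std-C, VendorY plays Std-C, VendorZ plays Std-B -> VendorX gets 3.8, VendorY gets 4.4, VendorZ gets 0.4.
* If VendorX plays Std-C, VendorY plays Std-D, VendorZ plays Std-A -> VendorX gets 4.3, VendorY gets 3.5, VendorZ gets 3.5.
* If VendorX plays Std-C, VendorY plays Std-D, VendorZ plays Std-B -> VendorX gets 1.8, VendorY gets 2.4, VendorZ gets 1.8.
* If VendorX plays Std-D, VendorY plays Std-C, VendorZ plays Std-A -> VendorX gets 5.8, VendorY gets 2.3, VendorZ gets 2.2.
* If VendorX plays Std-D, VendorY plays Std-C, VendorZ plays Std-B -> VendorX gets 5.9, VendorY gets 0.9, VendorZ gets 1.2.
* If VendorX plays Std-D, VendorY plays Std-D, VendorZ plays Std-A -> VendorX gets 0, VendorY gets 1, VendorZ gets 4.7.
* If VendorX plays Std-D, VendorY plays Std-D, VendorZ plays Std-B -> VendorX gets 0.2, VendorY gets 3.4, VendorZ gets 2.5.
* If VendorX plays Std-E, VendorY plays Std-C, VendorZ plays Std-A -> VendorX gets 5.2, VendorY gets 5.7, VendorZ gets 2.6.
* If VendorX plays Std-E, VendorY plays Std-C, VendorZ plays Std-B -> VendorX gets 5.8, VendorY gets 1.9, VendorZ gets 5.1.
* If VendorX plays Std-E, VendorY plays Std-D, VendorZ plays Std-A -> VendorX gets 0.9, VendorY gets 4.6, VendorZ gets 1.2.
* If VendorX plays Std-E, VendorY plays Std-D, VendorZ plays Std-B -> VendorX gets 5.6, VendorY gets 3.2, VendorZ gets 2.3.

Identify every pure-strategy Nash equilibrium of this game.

The pure Nash equilibria are (Std-C, Std-D, Std-A) and (Std-D, Std-C, Std-A) and (Std-E, Std-D, Std-B).

(Std-C, Std-C, Std-A): VendorX can switch to Std-D (3.7 → 5.8). Not NE.
(Std-C, Std-C, Std-B): VendorX can switch to Std-D (3.8 → 5.9). Not NE.
(Std-C, Std-D, Std-A): VendorX gets 4.3, best alternative 0.9; VendorY gets 3.5, best alternative 1.4; VendorZ gets 3.5, best alternative 1.8. No profitable deviation — NE.
(Std-C, Std-D, Std-B): VendorX can switch to Std-E (1.8 → 5.6). Not NE.
(Std-D, Std-C, Std-A): VendorX gets 5.8, best alternative 5.2; VendorY gets 2.3, best alternative 1; VendorZ gets 2.2, best alternative 1.2. No profitable deviation — NE.
(Std-D, Std-C, Std-B): VendorY can switch to Std-D (0.9 → 3.4). Not NE.
(Std-D, Std-D, Std-A): VendorX can switch to Std-C (0 → 4.3). Not NE.
(Std-D, Std-D, Std-B): VendorX can switch to Std-C (0.2 → 1.8). Not NE.
(Std-E, Std-C, Std-A): VendorX can switch to Std-D (5.2 → 5.8). Not NE.
(Std-E, Std-C, Std-B): VendorX can switch to Std-D (5.8 → 5.9). Not NE.
(Std-E, Std-D, Std-B): VendorX gets 5.6, best alternative 1.8; VendorY gets 3.2, best alternative 1.9; VendorZ gets 2.3, best alternative 1.2. No profitable deviation — NE.
(The remaining 1 profile has a profitable deviation by the same check.)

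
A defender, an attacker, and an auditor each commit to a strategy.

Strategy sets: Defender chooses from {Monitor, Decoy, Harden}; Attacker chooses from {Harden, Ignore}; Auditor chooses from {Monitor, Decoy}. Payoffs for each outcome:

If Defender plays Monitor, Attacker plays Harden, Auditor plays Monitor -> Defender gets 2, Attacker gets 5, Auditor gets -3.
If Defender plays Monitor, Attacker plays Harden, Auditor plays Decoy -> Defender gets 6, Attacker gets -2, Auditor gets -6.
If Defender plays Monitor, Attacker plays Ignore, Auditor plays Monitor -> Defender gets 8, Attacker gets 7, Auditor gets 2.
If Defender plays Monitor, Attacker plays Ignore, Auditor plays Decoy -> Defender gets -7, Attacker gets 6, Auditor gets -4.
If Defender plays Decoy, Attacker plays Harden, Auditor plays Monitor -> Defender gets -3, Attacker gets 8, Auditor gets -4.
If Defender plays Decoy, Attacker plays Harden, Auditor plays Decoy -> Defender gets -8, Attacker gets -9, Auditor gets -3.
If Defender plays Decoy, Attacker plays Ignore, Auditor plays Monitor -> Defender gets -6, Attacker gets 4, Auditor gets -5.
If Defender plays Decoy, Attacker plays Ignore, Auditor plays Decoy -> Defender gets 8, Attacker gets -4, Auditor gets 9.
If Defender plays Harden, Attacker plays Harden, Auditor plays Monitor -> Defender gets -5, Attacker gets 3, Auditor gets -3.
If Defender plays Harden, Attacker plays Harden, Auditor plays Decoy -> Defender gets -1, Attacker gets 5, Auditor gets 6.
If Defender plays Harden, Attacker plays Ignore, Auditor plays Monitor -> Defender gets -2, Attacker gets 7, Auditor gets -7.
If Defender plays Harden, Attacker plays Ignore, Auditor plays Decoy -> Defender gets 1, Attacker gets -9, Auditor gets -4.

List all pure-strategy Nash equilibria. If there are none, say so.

Pure-strategy Nash equilibria: (Monitor, Ignore, Monitor) and (Decoy, Ignore, Decoy)

(Monitor, Harden, Monitor): Attacker can switch to Ignore (5 → 7). Not NE.
(Monitor, Harden, Decoy): Attacker can switch to Ignore (-2 → 6). Not NE.
(Monitor, Ignore, Monitor): Defender gets 8, best alternative -2; Attacker gets 7, best alternative 5; Auditor gets 2, best alternative -4. No profitable deviation — NE.
(Monitor, Ignore, Decoy): Defender can switch to Decoy (-7 → 8). Not NE.
(Decoy, Harden, Monitor): Defender can switch to Monitor (-3 → 2). Not NE.
(Decoy, Harden, Decoy): Defender can switch to Monitor (-8 → 6). Not NE.
(Decoy, Ignore, Monitor): Defender can switch to Monitor (-6 → 8). Not NE.
(Decoy, Ignore, Decoy): Defender gets 8, best alternative 1; Attacker gets -4, best alternative -9; Auditor gets 9, best alternative -5. No profitable deviation — NE.
(Harden, Harden, Monitor): Defender can switch to Monitor (-5 → 2). Not NE.
(Harden, Harden, Decoy): Defender can switch to Monitor (-1 → 6). Not NE.
(Harden, Ignore, Monitor): Defender can switch to Monitor (-2 → 8). Not NE.
(Harden, Ignore, Decoy): Defender can switch to Decoy (1 → 8). Not NE.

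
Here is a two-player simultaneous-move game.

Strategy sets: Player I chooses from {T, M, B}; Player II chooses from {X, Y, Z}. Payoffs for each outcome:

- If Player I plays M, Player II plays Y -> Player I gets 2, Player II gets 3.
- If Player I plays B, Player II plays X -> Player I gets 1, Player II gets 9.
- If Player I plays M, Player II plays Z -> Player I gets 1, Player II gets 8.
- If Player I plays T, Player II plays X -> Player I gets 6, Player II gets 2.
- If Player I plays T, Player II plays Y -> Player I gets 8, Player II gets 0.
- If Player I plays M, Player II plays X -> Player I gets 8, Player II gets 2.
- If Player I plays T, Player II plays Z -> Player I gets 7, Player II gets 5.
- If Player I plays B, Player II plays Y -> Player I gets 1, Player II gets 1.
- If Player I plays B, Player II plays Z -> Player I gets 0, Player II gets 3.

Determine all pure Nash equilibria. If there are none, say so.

(T, Z)

Player I against X: payoffs 6, 8, 1 → best response M.
Player I against Y: payoffs 8, 2, 1 → best response T.
Player I against Z: payoffs 7, 1, 0 → best response T.
Player II against T: payoffs 2, 0, 5 → best response Z.
Player II against M: payoffs 2, 3, 8 → best response Z.
Player II against B: payoffs 9, 1, 3 → best response X.
Mutual best responses: (T, Z).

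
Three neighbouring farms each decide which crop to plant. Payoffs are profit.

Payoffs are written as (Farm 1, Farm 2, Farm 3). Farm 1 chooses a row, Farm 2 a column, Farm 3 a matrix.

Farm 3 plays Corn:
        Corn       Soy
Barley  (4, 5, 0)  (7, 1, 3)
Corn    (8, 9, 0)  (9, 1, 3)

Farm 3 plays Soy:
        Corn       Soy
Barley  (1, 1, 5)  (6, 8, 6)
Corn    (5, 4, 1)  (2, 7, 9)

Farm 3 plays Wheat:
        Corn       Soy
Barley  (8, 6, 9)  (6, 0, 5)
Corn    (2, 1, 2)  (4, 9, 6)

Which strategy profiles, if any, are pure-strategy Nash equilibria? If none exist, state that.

The pure Nash equilibria are (Barley, Corn, Wheat); (Barley, Soy, Soy).

(Barley, Corn, Corn): Farm 1 can switch to Corn (4 → 8). Not NE.
(Barley, Corn, Soy): Farm 1 can switch to Corn (1 → 5). Not NE.
(Barley, Corn, Wheat): Farm 1 gets 8, best alternative 2; Farm 2 gets 6, best alternative 0; Farm 3 gets 9, best alternative 5. No profitable deviation — NE.
(Barley, Soy, Corn): Farm 1 can switch to Corn (7 → 9). Not NE.
(Barley, Soy, Soy): Farm 1 gets 6, best alternative 2; Farm 2 gets 8, best alternative 1; Farm 3 gets 6, best alternative 5. No profitable deviation — NE.
(Barley, Soy, Wheat): Farm 2 can switch to Corn (0 → 6). Not NE.
(Corn, Corn, Corn): Farm 3 can switch to Soy (0 → 1). Not NE.
(Corn, Corn, Soy): Farm 2 can switch to Soy (4 → 7). Not NE.
(Corn, Corn, Wheat): Farm 1 can switch to Barley (2 → 8). Not NE.
(Corn, Soy, Corn): Farm 2 can switch to Corn (1 → 9). Not NE.
(Corn, Soy, Soy): Farm 1 can switch to Barley (2 → 6). Not NE.
(Corn, Soy, Wheat): Farm 1 can switch to Barley (4 → 6). Not NE.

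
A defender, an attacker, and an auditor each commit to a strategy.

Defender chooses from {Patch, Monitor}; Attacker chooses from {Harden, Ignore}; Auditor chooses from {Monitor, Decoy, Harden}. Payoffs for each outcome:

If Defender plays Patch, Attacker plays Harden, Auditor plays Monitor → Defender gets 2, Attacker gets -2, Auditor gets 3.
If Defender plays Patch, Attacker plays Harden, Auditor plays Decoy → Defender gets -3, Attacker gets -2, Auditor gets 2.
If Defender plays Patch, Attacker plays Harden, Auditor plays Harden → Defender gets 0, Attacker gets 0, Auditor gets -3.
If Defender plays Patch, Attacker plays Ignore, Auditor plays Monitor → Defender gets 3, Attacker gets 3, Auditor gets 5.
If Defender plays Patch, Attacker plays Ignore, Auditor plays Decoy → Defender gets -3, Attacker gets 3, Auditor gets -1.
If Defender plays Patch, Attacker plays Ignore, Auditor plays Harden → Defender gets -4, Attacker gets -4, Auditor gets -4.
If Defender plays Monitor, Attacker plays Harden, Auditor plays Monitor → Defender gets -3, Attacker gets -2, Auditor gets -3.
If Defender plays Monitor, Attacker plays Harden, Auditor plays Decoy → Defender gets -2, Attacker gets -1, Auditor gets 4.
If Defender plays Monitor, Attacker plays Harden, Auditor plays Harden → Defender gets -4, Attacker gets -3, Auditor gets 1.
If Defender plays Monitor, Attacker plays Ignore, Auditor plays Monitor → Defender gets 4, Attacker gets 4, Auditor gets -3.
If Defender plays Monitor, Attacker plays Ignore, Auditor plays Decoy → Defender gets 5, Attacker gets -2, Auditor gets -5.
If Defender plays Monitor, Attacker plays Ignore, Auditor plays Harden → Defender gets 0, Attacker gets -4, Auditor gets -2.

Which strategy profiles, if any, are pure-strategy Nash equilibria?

The unique pure-strategy Nash equilibrium is (Monitor, Harden, Decoy).

For each player, find the best response to each opponent profile; mutual best responses are the pure NE.
Defender against (Harden, Monitor): payoffs 2, -3 → best response Patch.
Defender against (Harden, Decoy): payoffs -3, -2 → best response Monitor.
Defender against (Harden, Harden): payoffs 0, -4 → best response Patch.
Defender against (Ignore, Monitor): payoffs 3, 4 → best response Monitor.
Defender against (Ignore, Decoy): payoffs -3, 5 → best response Monitor.
Defender against (Ignore, Harden): payoffs -4, 0 → best response Monitor.
Attacker against (Patch, Monitor): payoffs -2, 3 → best response Ignore.
Attacker against (Patch, Decoy): payoffs -2, 3 → best response Ignore.
Attacker against (Patch, Harden): payoffs 0, -4 → best response Harden.
Attacker against (Monitor, Monitor): payoffs -2, 4 → best response Ignore.
Attacker against (Monitor, Decoy): payoffs -1, -2 → best response Harden.
Attacker against (Monitor, Harden): payoffs -3, -4 → best response Harden.
Auditor against (Patch, Harden): payoffs 3, 2, -3 → best response Monitor.
Auditor against (Patch, Ignore): payoffs 5, -1, -4 → best response Monitor.
Auditor against (Monitor, Harden): payoffs -3, 4, 1 → best response Decoy.
Auditor against (Monitor, Ignore): payoffs -3, -5, -2 → best response Harden.
Mutual best responses: (Monitor, Harden, Decoy).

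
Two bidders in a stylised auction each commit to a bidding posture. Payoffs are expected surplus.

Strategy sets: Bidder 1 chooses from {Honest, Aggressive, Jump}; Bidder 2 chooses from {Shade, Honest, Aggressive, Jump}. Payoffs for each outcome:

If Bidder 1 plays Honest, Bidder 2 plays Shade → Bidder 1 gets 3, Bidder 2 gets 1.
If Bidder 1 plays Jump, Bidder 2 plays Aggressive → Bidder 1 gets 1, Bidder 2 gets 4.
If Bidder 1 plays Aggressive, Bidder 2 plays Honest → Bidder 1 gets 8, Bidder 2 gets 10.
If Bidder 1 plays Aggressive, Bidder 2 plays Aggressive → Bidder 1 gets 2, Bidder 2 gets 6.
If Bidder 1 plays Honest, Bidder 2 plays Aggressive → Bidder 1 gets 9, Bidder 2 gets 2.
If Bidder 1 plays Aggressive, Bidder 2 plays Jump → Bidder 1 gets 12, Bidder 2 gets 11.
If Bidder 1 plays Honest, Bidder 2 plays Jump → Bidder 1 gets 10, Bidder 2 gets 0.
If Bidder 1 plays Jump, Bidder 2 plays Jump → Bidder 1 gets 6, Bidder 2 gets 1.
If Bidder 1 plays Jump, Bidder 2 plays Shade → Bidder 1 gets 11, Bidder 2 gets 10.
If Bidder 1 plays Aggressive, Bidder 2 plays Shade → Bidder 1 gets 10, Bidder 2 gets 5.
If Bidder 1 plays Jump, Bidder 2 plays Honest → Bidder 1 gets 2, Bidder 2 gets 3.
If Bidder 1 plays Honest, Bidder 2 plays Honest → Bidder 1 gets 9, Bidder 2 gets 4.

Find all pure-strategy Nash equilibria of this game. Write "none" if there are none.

The pure Nash equilibria are (Honest, Honest) and (Aggressive, Jump) and (Jump, Shade).

Bidder 1 against Shade: payoffs 3, 10, 11 → best response Jump.
Bidder 1 against Honest: payoffs 9, 8, 2 → best response Honest.
Bidder 1 against Aggressive: payoffs 9, 2, 1 → best response Honest.
Bidder 1 against Jump: payoffs 10, 12, 6 → best response Aggressive.
Bidder 2 against Honest: payoffs 1, 4, 2, 0 → best response Honest.
Bidder 2 against Aggressive: payoffs 5, 10, 6, 11 → best response Jump.
Bidder 2 against Jump: payoffs 10, 3, 4, 1 → best response Shade.
Mutual best responses: (Honest, Honest); (Aggressive, Jump); (Jump, Shade).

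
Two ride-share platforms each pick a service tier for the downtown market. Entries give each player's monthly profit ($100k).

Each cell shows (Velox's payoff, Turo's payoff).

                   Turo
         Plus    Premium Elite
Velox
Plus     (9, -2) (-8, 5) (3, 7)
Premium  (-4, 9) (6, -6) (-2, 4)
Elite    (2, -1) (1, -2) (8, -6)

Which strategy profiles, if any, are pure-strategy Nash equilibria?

This game has no pure Nash equilibrium.

For each strategy profile, look for a profitable unilateral deviation.
(Plus, Plus): Turo can switch to Premium (-2 → 5). Not NE.
(Plus, Premium): Velox can switch to Premium (-8 → 6). Not NE.
(Plus, Elite): Velox can switch to Elite (3 → 8). Not NE.
(Premium, Plus): Velox can switch to Plus (-4 → 9). Not NE.
(Premium, Premium): Turo can switch to Plus (-6 → 9). Not NE.
(Premium, Elite): Velox can switch to Plus (-2 → 3). Not NE.
(Elite, Plus): Velox can switch to Plus (2 → 9). Not NE.
(Elite, Premium): Velox can switch to Premium (1 → 6). Not NE.
(Elite, Elite): Turo can switch to Plus (-6 → -1). Not NE.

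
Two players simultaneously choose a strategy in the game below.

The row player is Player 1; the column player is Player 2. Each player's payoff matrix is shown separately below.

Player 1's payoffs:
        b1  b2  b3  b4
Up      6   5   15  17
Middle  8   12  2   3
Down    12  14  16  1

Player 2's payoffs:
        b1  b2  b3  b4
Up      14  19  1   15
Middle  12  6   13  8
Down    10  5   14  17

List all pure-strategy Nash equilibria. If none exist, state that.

none

(Up, b1): Player 1 can switch to Middle (6 → 8). Not NE.
(Up, b2): Player 1 can switch to Middle (5 → 12). Not NE.
(Up, b3): Player 1 can switch to Down (15 → 16). Not NE.
(Up, b4): Player 2 can switch to b2 (15 → 19). Not NE.
(Middle, b1): Player 1 can switch to Down (8 → 12). Not NE.
(Middle, b2): Player 1 can switch to Down (12 → 14). Not NE.
(The remaining 6 profiles each have a profitable deviation by the same check.)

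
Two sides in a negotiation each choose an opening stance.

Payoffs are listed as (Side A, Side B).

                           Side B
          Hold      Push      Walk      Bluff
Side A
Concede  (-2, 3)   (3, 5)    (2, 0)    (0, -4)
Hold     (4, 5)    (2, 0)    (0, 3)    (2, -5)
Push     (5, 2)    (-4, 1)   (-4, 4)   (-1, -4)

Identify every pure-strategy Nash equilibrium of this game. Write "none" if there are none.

Pure NE: (Concede, Push)

For each strategy profile, look for a profitable unilateral deviation.
(Concede, Hold): Side A can switch to Hold (-2 → 4). Not NE.
(Concede, Push): Side A gets 3, best alternative 2; Side B gets 5, best alternative 3. No profitable deviation — NE.
(Concede, Walk): Side B can switch to Hold (0 → 3). Not NE.
(Concede, Bluff): Side A can switch to Hold (0 → 2). Not NE.
(Hold, Hold): Side A can switch to Push (4 → 5). Not NE.
(Hold, Push): Side A can switch to Concede (2 → 3). Not NE.
(Hold, Walk): Side A can switch to Concede (0 → 2). Not NE.
(Hold, Bluff): Side B can switch to Hold (-5 → 5). Not NE.
(Push, Hold): Side B can switch to Walk (2 → 4). Not NE.
(The remaining 3 profiles each have a profitable deviation by the same check.)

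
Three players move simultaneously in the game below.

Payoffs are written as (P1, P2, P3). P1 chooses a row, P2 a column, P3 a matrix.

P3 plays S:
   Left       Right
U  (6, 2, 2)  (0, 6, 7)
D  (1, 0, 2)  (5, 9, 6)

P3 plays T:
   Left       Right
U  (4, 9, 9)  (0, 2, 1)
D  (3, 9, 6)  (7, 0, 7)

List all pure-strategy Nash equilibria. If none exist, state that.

P1 against (Left, S): payoffs 6, 1 → best response U.
P1 against (Left, T): payoffs 4, 3 → best response U.
P1 against (Right, S): payoffs 0, 5 → best response D.
P1 against (Right, T): payoffs 0, 7 → best response D.
P2 against (U, S): payoffs 2, 6 → best response Right.
P2 against (U, T): payoffs 9, 2 → best response Left.
P2 against (D, S): payoffs 0, 9 → best response Right.
P2 against (D, T): payoffs 9, 0 → best response Left.
P3 against (U, Left): payoffs 2, 9 → best response T.
P3 against (U, Right): payoffs 7, 1 → best response S.
P3 against (D, Left): payoffs 2, 6 → best response T.
P3 against (D, Right): payoffs 6, 7 → best response T.
Mutual best responses: (U, Left, T).

(U, Left, T)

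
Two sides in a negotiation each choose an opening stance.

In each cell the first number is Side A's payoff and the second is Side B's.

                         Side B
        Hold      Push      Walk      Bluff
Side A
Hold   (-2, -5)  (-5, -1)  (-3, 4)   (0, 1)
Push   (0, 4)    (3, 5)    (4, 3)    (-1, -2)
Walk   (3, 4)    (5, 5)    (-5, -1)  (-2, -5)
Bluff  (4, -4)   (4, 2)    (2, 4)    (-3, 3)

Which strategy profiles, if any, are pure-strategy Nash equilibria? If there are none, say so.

Side A against Hold: payoffs -2, 0, 3, 4 → best response Bluff.
Side A against Push: payoffs -5, 3, 5, 4 → best response Walk.
Side A against Walk: payoffs -3, 4, -5, 2 → best response Push.
Side A against Bluff: payoffs 0, -1, -2, -3 → best response Hold.
Side B against Hold: payoffs -5, -1, 4, 1 → best response Walk.
Side B against Push: payoffs 4, 5, 3, -2 → best response Push.
Side B against Walk: payoffs 4, 5, -1, -5 → best response Push.
Side B against Bluff: payoffs -4, 2, 4, 3 → best response Walk.
Mutual best responses: (Walk, Push).

Pure NE: (Walk, Push)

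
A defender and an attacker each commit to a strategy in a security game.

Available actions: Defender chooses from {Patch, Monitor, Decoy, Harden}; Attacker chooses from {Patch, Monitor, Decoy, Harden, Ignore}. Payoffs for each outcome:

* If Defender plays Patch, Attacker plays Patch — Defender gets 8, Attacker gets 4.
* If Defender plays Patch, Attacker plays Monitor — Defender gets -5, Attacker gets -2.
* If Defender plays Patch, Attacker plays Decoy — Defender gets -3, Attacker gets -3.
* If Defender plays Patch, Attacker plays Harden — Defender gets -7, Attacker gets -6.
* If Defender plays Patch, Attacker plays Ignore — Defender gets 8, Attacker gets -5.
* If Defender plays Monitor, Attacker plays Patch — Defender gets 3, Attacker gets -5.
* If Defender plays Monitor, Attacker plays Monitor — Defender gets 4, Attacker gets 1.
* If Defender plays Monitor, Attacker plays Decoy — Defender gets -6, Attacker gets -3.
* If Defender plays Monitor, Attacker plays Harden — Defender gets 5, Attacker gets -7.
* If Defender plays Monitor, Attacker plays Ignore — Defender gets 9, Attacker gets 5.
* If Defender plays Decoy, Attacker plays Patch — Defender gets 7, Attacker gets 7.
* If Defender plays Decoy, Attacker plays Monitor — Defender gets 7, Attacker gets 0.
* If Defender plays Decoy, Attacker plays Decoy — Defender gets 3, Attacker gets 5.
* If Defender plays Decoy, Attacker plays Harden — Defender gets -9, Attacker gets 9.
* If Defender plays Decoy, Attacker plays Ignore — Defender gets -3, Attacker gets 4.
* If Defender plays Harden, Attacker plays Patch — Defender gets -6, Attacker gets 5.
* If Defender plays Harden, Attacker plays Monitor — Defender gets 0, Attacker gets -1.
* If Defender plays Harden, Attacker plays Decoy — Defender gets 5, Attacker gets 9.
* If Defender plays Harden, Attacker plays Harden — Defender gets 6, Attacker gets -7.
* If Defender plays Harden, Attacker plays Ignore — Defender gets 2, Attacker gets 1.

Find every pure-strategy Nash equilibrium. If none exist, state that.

Defender against Patch: payoffs 8, 3, 7, -6 → best response Patch.
Defender against Monitor: payoffs -5, 4, 7, 0 → best response Decoy.
Defender against Decoy: payoffs -3, -6, 3, 5 → best response Harden.
Defender against Harden: payoffs -7, 5, -9, 6 → best response Harden.
Defender against Ignore: payoffs 8, 9, -3, 2 → best response Monitor.
Attacker against Patch: payoffs 4, -2, -3, -6, -5 → best response Patch.
Attacker against Monitor: payoffs -5, 1, -3, -7, 5 → best response Ignore.
Attacker against Decoy: payoffs 7, 0, 5, 9, 4 → best response Harden.
Attacker against Harden: payoffs 5, -1, 9, -7, 1 → best response Decoy.
Mutual best responses: (Patch, Patch); (Monitor, Ignore); (Harden, Decoy).

Pure-strategy Nash equilibria: (Patch, Patch) and (Monitor, Ignore) and (Harden, Decoy)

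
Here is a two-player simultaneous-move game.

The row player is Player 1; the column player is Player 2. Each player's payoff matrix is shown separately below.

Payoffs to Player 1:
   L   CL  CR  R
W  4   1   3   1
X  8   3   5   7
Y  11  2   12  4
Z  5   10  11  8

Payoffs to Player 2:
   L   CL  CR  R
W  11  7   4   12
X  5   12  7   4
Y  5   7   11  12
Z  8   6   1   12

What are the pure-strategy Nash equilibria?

Player 1 against L: payoffs 4, 8, 11, 5 → best response Y.
Player 1 against CL: payoffs 1, 3, 2, 10 → best response Z.
Player 1 against CR: payoffs 3, 5, 12, 11 → best response Y.
Player 1 against R: payoffs 1, 7, 4, 8 → best response Z.
Player 2 against W: payoffs 11, 7, 4, 12 → best response R.
Player 2 against X: payoffs 5, 12, 7, 4 → best response CL.
Player 2 against Y: payoffs 5, 7, 11, 12 → best response R.
Player 2 against Z: payoffs 8, 6, 1, 12 → best response R.
Mutual best responses: (Z, R).

(Z, R)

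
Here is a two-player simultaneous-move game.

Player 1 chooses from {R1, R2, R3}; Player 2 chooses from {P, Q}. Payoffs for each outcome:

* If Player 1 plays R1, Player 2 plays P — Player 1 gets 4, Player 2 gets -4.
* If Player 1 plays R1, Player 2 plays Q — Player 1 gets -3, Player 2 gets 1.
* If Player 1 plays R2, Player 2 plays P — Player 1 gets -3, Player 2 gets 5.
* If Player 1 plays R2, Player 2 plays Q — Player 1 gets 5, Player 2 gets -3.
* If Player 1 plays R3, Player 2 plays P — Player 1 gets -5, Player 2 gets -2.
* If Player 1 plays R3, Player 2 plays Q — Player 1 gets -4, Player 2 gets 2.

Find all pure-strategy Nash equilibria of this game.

Player 1 against P: payoffs 4, -3, -5 → best response R1.
Player 1 against Q: payoffs -3, 5, -4 → best response R2.
Player 2 against R1: payoffs -4, 1 → best response Q.
Player 2 against R2: payoffs 5, -3 → best response P.
Player 2 against R3: payoffs -2, 2 → best response Q.
No profile is a mutual best response for all players.

This game has no pure Nash equilibrium.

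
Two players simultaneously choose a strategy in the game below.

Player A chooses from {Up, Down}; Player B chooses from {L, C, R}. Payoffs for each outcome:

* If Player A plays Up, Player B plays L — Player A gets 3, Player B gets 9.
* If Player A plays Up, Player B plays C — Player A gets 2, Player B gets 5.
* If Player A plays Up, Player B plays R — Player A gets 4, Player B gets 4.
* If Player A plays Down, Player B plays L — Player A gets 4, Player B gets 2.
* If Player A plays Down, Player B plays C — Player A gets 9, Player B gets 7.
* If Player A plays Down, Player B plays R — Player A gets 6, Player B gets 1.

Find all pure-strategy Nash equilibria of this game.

The unique pure-strategy Nash equilibrium is (Down, C).

(Up, L): Player A can switch to Down (3 → 4). Not NE.
(Up, C): Player A can switch to Down (2 → 9). Not NE.
(Up, R): Player A can switch to Down (4 → 6). Not NE.
(Down, L): Player B can switch to C (2 → 7). Not NE.
(Down, C): Player A gets 9, best alternative 2; Player B gets 7, best alternative 2. No profitable deviation — NE.
(Down, R): Player B can switch to L (1 → 2). Not NE.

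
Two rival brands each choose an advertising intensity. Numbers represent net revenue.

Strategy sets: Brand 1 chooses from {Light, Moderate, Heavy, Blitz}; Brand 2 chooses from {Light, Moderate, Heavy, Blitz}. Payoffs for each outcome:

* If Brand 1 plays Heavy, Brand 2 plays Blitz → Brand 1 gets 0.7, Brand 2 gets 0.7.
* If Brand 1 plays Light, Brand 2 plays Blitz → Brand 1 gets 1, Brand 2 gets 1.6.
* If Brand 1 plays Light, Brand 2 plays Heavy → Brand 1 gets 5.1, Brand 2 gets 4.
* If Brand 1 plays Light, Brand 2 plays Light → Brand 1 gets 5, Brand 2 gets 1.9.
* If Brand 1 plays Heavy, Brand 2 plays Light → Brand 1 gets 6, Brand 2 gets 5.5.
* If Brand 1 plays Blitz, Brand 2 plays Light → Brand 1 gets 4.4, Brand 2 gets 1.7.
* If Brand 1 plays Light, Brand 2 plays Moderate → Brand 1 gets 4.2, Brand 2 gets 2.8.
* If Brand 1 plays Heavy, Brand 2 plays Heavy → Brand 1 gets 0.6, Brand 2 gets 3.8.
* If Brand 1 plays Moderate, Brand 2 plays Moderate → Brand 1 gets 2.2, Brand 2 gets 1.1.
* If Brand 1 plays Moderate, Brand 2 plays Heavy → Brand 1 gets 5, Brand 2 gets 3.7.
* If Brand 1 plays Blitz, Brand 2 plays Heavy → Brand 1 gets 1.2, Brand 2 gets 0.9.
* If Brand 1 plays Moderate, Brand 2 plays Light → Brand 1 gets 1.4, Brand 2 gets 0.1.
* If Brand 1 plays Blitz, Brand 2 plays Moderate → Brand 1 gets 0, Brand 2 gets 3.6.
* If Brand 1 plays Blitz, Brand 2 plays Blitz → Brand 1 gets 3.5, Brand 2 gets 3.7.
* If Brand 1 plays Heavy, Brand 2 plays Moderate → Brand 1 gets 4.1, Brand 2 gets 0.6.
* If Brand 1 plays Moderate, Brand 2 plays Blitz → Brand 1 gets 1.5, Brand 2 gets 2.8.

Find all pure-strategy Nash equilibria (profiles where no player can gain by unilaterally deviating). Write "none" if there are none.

Pure-strategy Nash equilibria: (Light, Heavy), (Heavy, Light), (Blitz, Blitz)

Brand 1 against Light: payoffs 5, 1.4, 6, 4.4 → best response Heavy.
Brand 1 against Moderate: payoffs 4.2, 2.2, 4.1, 0 → best response Light.
Brand 1 against Heavy: payoffs 5.1, 5, 0.6, 1.2 → best response Light.
Brand 1 against Blitz: payoffs 1, 1.5, 0.7, 3.5 → best response Blitz.
Brand 2 against Light: payoffs 1.9, 2.8, 4, 1.6 → best response Heavy.
Brand 2 against Moderate: payoffs 0.1, 1.1, 3.7, 2.8 → best response Heavy.
Brand 2 against Heavy: payoffs 5.5, 0.6, 3.8, 0.7 → best response Light.
Brand 2 against Blitz: payoffs 1.7, 3.6, 0.9, 3.7 → best response Blitz.
Mutual best responses: (Light, Heavy); (Heavy, Light); (Blitz, Blitz).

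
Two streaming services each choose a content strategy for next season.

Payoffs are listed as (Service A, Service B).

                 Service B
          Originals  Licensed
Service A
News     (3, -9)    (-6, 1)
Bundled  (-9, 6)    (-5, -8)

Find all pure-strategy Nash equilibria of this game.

There is no pure-strategy Nash equilibrium.

Service A against Originals: payoffs 3, -9 → best response News.
Service A against Licensed: payoffs -6, -5 → best response Bundled.
Service B against News: payoffs -9, 1 → best response Licensed.
Service B against Bundled: payoffs 6, -8 → best response Originals.
No profile is a mutual best response for all players.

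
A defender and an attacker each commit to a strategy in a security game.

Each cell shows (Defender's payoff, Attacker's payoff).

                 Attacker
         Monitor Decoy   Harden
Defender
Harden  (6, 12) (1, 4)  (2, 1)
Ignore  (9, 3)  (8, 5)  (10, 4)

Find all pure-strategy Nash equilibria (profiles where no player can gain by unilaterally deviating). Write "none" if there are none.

Check each profile: it is a Nash equilibrium iff no player can strictly gain by switching unilaterally.
(Harden, Monitor): Defender can switch to Ignore (6 → 9). Not NE.
(Harden, Decoy): Defender can switch to Ignore (1 → 8). Not NE.
(Harden, Harden): Defender can switch to Ignore (2 → 10). Not NE.
(Ignore, Monitor): Attacker can switch to Decoy (3 → 5). Not NE.
(Ignore, Decoy): Defender gets 8, best alternative 1; Attacker gets 5, best alternative 4. No profitable deviation — NE.
(Ignore, Harden): Attacker can switch to Decoy (4 → 5). Not NE.

Pure NE: (Ignore, Decoy)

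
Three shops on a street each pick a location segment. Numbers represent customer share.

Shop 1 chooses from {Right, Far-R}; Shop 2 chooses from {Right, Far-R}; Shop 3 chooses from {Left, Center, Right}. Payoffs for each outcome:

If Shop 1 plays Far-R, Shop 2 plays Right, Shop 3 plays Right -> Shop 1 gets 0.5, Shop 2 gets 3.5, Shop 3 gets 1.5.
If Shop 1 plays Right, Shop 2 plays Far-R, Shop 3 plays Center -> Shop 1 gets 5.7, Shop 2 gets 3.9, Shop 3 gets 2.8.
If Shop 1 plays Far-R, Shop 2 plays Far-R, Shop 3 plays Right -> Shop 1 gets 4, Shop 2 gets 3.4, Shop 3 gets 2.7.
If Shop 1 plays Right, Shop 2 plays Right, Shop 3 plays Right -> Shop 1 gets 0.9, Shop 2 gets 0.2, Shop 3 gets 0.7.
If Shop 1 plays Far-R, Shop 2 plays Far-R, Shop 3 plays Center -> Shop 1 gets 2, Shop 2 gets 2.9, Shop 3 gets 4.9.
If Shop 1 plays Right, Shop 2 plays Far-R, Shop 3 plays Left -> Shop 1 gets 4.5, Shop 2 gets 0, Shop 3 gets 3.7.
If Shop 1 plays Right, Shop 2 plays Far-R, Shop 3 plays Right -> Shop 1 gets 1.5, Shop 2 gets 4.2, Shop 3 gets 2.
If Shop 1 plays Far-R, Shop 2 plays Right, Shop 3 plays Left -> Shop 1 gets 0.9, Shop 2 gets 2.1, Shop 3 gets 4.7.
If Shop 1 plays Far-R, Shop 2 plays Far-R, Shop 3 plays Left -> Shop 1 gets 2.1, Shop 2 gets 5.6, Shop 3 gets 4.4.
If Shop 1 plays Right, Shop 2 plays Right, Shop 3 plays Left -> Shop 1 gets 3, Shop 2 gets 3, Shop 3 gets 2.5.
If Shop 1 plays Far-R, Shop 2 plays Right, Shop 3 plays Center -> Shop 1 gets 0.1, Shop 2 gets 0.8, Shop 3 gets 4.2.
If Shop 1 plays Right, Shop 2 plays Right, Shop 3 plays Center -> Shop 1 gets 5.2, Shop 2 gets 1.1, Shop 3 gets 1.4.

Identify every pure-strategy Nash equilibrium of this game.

Mark each player's best response to every combination of opponents' strategies; a profile where every player is best-responding is a pure Nash equilibrium.
Shop 1 against (Right, Left): payoffs 3, 0.9 → best response Right.
Shop 1 against (Right, Center): payoffs 5.2, 0.1 → best response Right.
Shop 1 against (Right, Right): payoffs 0.9, 0.5 → best response Right.
Shop 1 against (Far-R, Left): payoffs 4.5, 2.1 → best response Right.
Shop 1 against (Far-R, Center): payoffs 5.7, 2 → best response Right.
Shop 1 against (Far-R, Right): payoffs 1.5, 4 → best response Far-R.
Shop 2 against (Right, Left): payoffs 3, 0 → best response Right.
Shop 2 against (Right, Center): payoffs 1.1, 3.9 → best response Far-R.
Shop 2 against (Right, Right): payoffs 0.2, 4.2 → best response Far-R.
Shop 2 against (Far-R, Left): payoffs 2.1, 5.6 → best response Far-R.
Shop 2 against (Far-R, Center): payoffs 0.8, 2.9 → best response Far-R.
Shop 2 against (Far-R, Right): payoffs 3.5, 3.4 → best response Right.
Shop 3 against (Right, Right): payoffs 2.5, 1.4, 0.7 → best response Left.
Shop 3 against (Right, Far-R): payoffs 3.7, 2.8, 2 → best response Left.
Shop 3 against (Far-R, Right): payoffs 4.7, 4.2, 1.5 → best response Left.
Shop 3 against (Far-R, Far-R): payoffs 4.4, 4.9, 2.7 → best response Center.
Mutual best responses: (Right, Right, Left).

(Right, Right, Left)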